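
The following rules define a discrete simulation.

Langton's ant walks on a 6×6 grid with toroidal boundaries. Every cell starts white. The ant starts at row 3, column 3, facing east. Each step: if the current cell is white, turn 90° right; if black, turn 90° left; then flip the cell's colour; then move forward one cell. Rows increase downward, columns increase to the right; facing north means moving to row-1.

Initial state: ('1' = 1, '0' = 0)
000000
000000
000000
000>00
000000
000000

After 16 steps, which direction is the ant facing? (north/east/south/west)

[0] 000000
000000
000000
000>00
000000
000000
[1] 000000
000000
000000
000100
000v00
000000
[2] 000000
000000
000000
000100
00<100
000000
[3] 000000
000000
000000
00^100
001100
000000
[4] 000000
000000
000000
001>00
001100
000000
[5] 000000
000000
000^00
001000
001100
000000
[6] 000000
000000
0001>0
001000
001100
000000
[7] 000000
000000
000110
0010v0
001100
000000
[8] 000000
000000
000110
001<10
001100
000000
[9] 000000
000000
000^10
001110
001100
000000
[10] 000000
000000
00<010
001110
001100
000000
[11] 000000
00^000
001010
001110
001100
000000
[12] 000000
001>00
001010
001110
001100
000000
[13] 000000
001100
001v10
001110
001100
000000
[14] 000000
001100
00<110
001110
001100
000000
[15] 000000
001100
000110
00v110
001100
000000
[16] 000000
001100
000110
000>10
001100
000000

east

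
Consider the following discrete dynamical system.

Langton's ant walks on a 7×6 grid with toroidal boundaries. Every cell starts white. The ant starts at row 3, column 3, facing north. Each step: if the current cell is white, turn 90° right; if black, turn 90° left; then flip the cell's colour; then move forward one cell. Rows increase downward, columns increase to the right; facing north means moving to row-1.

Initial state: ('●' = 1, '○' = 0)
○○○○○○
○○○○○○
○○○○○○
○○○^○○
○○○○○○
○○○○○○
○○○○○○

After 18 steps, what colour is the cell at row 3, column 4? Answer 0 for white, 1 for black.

1

[0] ○○○○○○
○○○○○○
○○○○○○
○○○^○○
○○○○○○
○○○○○○
○○○○○○
[1] ○○○○○○
○○○○○○
○○○○○○
○○○●>○
○○○○○○
○○○○○○
○○○○○○
[2] ○○○○○○
○○○○○○
○○○○○○
○○○●●○
○○○○v○
○○○○○○
○○○○○○
[3] ○○○○○○
○○○○○○
○○○○○○
○○○●●○
○○○<●○
○○○○○○
○○○○○○
[4] ○○○○○○
○○○○○○
○○○○○○
○○○^●○
○○○●●○
○○○○○○
○○○○○○
[5] ○○○○○○
○○○○○○
○○○○○○
○○<○●○
○○○●●○
○○○○○○
○○○○○○
[6] ○○○○○○
○○○○○○
○○^○○○
○○●○●○
○○○●●○
○○○○○○
○○○○○○
[7] ○○○○○○
○○○○○○
○○●>○○
○○●○●○
○○○●●○
○○○○○○
○○○○○○
[8] ○○○○○○
○○○○○○
○○●●○○
○○●v●○
○○○●●○
○○○○○○
○○○○○○
[9] ○○○○○○
○○○○○○
○○●●○○
○○<●●○
○○○●●○
○○○○○○
○○○○○○
[10] ○○○○○○
○○○○○○
○○●●○○
○○○●●○
○○v●●○
○○○○○○
○○○○○○
[11] ○○○○○○
○○○○○○
○○●●○○
○○○●●○
○<●●●○
○○○○○○
○○○○○○
[12] ○○○○○○
○○○○○○
○○●●○○
○^○●●○
○●●●●○
○○○○○○
○○○○○○
[13] ○○○○○○
○○○○○○
○○●●○○
○●>●●○
○●●●●○
○○○○○○
○○○○○○
[14] ○○○○○○
○○○○○○
○○●●○○
○●●●●○
○●v●●○
○○○○○○
○○○○○○
[15] ○○○○○○
○○○○○○
○○●●○○
○●●●●○
○●○>●○
○○○○○○
○○○○○○
[16] ○○○○○○
○○○○○○
○○●●○○
○●●^●○
○●○○●○
○○○○○○
○○○○○○
[17] ○○○○○○
○○○○○○
○○●●○○
○●<○●○
○●○○●○
○○○○○○
○○○○○○
[18] ○○○○○○
○○○○○○
○○●●○○
○●○○●○
○●v○●○
○○○○○○
○○○○○○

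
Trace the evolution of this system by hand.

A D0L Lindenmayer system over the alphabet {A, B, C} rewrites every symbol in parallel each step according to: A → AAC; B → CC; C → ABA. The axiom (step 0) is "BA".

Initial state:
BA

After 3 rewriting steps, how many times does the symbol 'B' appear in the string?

gen 0: BA
gen 1: CCAAC
gen 2: ABAABAAACAACABA
gen 3: AACCCAACAACCCAACAACAACABAAACAACABAAACCCAAC

2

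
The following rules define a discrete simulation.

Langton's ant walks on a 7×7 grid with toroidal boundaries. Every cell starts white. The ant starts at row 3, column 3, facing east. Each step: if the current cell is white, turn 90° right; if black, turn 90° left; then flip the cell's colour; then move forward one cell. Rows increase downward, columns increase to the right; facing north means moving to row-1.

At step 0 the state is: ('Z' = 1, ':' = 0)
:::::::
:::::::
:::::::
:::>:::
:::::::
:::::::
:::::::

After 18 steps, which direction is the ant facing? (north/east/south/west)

step 0: :::::::
:::::::
:::::::
:::>:::
:::::::
:::::::
:::::::
step 1: :::::::
:::::::
:::::::
:::Z:::
:::v:::
:::::::
:::::::
step 2: :::::::
:::::::
:::::::
:::Z:::
::<Z:::
:::::::
:::::::
step 3: :::::::
:::::::
:::::::
::^Z:::
::ZZ:::
:::::::
:::::::
step 4: :::::::
:::::::
:::::::
::Z>:::
::ZZ:::
:::::::
:::::::
step 5: :::::::
:::::::
:::^:::
::Z::::
::ZZ:::
:::::::
:::::::
step 6: :::::::
:::::::
:::Z>::
::Z::::
::ZZ:::
:::::::
:::::::
step 7: :::::::
:::::::
:::ZZ::
::Z:v::
::ZZ:::
:::::::
:::::::
step 8: :::::::
:::::::
:::ZZ::
::Z<Z::
::ZZ:::
:::::::
:::::::
step 9: :::::::
:::::::
:::^Z::
::ZZZ::
::ZZ:::
:::::::
:::::::
step 10: :::::::
:::::::
::<:Z::
::ZZZ::
::ZZ:::
:::::::
:::::::
step 11: :::::::
::^::::
::Z:Z::
::ZZZ::
::ZZ:::
:::::::
:::::::
step 12: :::::::
::Z>:::
::Z:Z::
::ZZZ::
::ZZ:::
:::::::
:::::::
step 13: :::::::
::ZZ:::
::ZvZ::
::ZZZ::
::ZZ:::
:::::::
:::::::
step 14: :::::::
::ZZ:::
::<ZZ::
::ZZZ::
::ZZ:::
:::::::
:::::::
step 15: :::::::
::ZZ:::
:::ZZ::
::vZZ::
::ZZ:::
:::::::
:::::::
step 16: :::::::
::ZZ:::
:::ZZ::
:::>Z::
::ZZ:::
:::::::
:::::::
step 17: :::::::
::ZZ:::
:::^Z::
::::Z::
::ZZ:::
:::::::
:::::::
step 18: :::::::
::ZZ:::
::<:Z::
::::Z::
::ZZ:::
:::::::
:::::::

west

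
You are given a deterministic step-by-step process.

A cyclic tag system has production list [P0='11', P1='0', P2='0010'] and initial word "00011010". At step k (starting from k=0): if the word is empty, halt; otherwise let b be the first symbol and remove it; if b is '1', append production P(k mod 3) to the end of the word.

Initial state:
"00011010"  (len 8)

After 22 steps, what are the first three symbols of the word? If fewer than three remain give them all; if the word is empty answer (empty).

011

step 0: "00011010"  (len 8)
step 1: "0011010"  (len 7)
step 2: "011010"  (len 6)
step 3: "11010"  (len 5)
step 4: "101011"  (len 6)
step 5: "010110"  (len 6)
step 6: "10110"  (len 5)
step 7: "011011"  (len 6)
step 8: "11011"  (len 5)
step 9: "10110010"  (len 8)
step 10: "011001011"  (len 9)
step 11: "11001011"  (len 8)
step 12: "10010110010"  (len 11)
step 13: "001011001011"  (len 12)
step 14: "01011001011"  (len 11)
step 15: "1011001011"  (len 10)
step 16: "01100101111"  (len 11)
step 17: "1100101111"  (len 10)
step 18: "1001011110010"  (len 13)
step 19: "00101111001011"  (len 14)
step 20: "0101111001011"  (len 13)
step 21: "101111001011"  (len 12)
step 22: "0111100101111"  (len 13)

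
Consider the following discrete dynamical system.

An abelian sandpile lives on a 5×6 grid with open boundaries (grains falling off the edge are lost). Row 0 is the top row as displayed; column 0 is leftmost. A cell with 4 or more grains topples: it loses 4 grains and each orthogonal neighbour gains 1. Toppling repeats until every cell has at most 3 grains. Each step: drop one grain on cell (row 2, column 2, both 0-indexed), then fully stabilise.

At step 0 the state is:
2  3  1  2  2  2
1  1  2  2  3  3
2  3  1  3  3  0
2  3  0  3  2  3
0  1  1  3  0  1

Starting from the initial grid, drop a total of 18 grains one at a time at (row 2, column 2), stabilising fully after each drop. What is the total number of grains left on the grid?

t=0: 2  3  1  2  2  2
1  1  2  2  3  3
2  3  1  3  3  0
2  3  0  3  2  3
0  1  1  3  0  1
t=1: 2  3  1  2  2  2
1  1  2  2  3  3
2  3  2  3  3  0
2  3  0  3  2  3
0  1  1  3  0  1
t=2: 2  3  1  2  2  2
1  1  2  2  3  3
2  3  3  3  3  0
2  3  0  3  2  3
0  1  1  3  0  1
t=3: 2  3  2  3  3  3
1  3  0  1  2  0
3  1  3  3  2  3
3  0  3  2  1  0
0  2  2  0  2  2
t=4: 2  3  2  3  3  3
1  3  1  2  2  0
3  2  2  1  3  3
3  1  1  0  2  0
0  2  3  1  2  2
t=5: 2  3  2  3  3  3
1  3  1  2  2  0
3  2  3  1  3  3
3  1  1  0  2  0
0  2  3  1  2  2
t=6: 2  3  2  3  3  3
1  3  2  2  2  0
3  3  0  2  3  3
3  1  2  0  2  0
0  2  3  1  2  2
t=7: 2  3  2  3  3  3
1  3  2  2  2  0
3  3  1  2  3  3
3  1  2  0  2  0
0  2  3  1  2  2
t=8: 2  3  2  3  3  3
1  3  2  2  2  0
3  3  2  2  3  3
3  1  2  0  2  0
0  2  3  1  2  2
t=9: 2  3  2  3  3  3
1  3  2  2  2  0
3  3  3  2  3  3
3  1  2  0  2  0
0  2  3  1  2  2
t=10: 3  1  1  2  2  0
3  2  2  2  1  3
1  2  3  1  2  0
0  3  3  1  3  1
1  2  3  1  2  2
t=11: 3  1  1  2  2  0
3  3  3  2  1  3
2  0  2  2  2  0
1  2  2  2  3  1
2  0  1  2  2  2
t=12: 3  1  1  2  2  0
3  3  3  2  1  3
2  0  3  2  2  0
1  2  2  2  3  1
2  0  1  2  2  2
t=13: 0  3  2  2  2  0
1  1  1  3  1  3
3  2  1  3  2  0
1  2  3  2  3  1
2  0  1  2  2  2
t=14: 0  3  2  2  2  0
1  1  1  3  1  3
3  2  2  3  2  0
1  2  3  2  3  1
2  0  1  2  2  2
t=15: 0  3  2  2  2  0
1  1  1  3  1  3
3  2  3  3  2  0
1  2  3  2  3  1
2  0  1  2  2  2
t=16: 0  3  2  3  2  0
1  1  3  0  3  3
3  3  2  3  0  1
1  3  1  1  1  2
2  0  2  3  3  2
t=17: 0  3  2  3  2  0
1  1  3  0  3  3
3  3  3  3  0  1
1  3  1  1  1  2
2  0  2  3  3  2
t=18: 0  3  3  3  2  0
2  3  0  2  3  3
0  2  3  0  1  1
3  0  3  2  1  2
2  1  2  3  3  2

55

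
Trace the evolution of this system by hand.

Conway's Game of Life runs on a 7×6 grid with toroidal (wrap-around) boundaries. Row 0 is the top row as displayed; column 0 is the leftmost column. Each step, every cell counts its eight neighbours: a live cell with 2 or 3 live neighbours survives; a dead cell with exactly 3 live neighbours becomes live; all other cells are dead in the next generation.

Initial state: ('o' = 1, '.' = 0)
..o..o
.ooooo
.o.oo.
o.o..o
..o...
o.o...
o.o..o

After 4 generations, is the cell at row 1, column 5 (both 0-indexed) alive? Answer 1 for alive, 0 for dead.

gen 0: ..o..o
.ooooo
.o.oo.
o.o..o
..o...
o.o...
o.o..o
gen 1: ......
.o...o
......
o.o.oo
o.oo.o
o.oo.o
o.oo.o
gen 2: .oo.oo
......
.o..o.
o.o.o.
......
......
o.oo.o
gen 3: .oo.oo
oooooo
.o.o.o
.o.o.o
......
......
o.oo.o
gen 4: ......
......
......
......
......
......
o.oo.o

0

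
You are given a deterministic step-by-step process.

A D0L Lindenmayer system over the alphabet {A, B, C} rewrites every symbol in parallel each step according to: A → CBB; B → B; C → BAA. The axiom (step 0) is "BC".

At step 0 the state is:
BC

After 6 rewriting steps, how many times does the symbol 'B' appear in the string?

t=0: BC
t=1: BBAA
t=2: BBCBBCBB
t=3: BBBAABBBAABB
t=4: BBBCBBCBBBBBCBBCBBBB
t=5: BBBBAABBBAABBBBBBAABBBAABBBB
t=6: BBBBCBBCBBBBBCBBCBBBBBBBBCBBCBBBBBCBBCBBBBBB

36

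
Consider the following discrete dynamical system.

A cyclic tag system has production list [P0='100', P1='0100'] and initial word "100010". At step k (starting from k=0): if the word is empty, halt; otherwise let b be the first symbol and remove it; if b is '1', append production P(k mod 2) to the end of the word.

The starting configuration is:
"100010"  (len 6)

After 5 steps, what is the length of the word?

step 0: "100010"  (len 6)
step 1: "00010100"  (len 8)
step 2: "0010100"  (len 7)
step 3: "010100"  (len 6)
step 4: "10100"  (len 5)
step 5: "0100100"  (len 7)

7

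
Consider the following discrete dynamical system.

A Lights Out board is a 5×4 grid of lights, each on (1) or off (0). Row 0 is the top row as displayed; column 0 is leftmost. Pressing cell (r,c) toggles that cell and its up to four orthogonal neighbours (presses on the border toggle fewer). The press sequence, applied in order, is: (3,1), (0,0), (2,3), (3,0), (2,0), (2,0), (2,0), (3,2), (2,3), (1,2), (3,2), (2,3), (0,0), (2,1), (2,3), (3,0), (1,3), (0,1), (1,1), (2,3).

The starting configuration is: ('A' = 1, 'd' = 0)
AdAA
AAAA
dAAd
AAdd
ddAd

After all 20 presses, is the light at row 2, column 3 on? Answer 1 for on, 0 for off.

0

[0] AdAA
AAAA
dAAd
AAdd
ddAd
[1] AdAA
AAAA
ddAd
ddAd
dAAd
[2] dAAA
dAAA
ddAd
ddAd
dAAd
[3] dAAA
dAAd
dddA
ddAA
dAAd
[4] dAAA
dAAd
AddA
AAAA
AAAd
[5] dAAA
AAAd
dAdA
dAAA
AAAd
[6] dAAA
dAAd
AddA
AAAA
AAAd
[7] dAAA
AAAd
dAdA
dAAA
AAAd
[8] dAAA
AAAd
dAAA
dddd
AAdd
[9] dAAA
AAAA
dAdd
dddA
AAdd
[10] dAdA
Addd
dAAd
dddA
AAdd
[11] dAdA
Addd
dAdd
dAAd
AAAd
[12] dAdA
AddA
dAAA
dAAA
AAAd
[13] AddA
dddA
dAAA
dAAA
AAAd
[14] AddA
dAdA
AddA
ddAA
AAAd
[15] AddA
dAdd
AdAd
ddAd
AAAd
[16] AddA
dAdd
ddAd
AAAd
dAAd
[17] Addd
dAAA
ddAA
AAAd
dAAd
[18] dAAd
ddAA
ddAA
AAAd
dAAd
[19] ddAd
AAdA
dAAA
AAAd
dAAd
[20] ddAd
AAdd
dAdd
AAAA
dAAd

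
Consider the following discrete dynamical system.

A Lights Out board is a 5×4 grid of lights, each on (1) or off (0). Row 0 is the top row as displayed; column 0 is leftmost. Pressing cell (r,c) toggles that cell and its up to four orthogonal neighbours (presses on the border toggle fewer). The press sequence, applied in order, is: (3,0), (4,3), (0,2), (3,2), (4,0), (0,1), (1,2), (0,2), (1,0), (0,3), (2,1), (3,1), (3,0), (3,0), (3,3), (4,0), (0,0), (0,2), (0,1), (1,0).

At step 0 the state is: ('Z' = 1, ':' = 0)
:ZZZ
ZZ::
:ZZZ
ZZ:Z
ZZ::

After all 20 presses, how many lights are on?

0) :ZZZ
ZZ::
:ZZZ
ZZ:Z
ZZ::
1) :ZZZ
ZZ::
ZZZZ
:::Z
:Z::
2) :ZZZ
ZZ::
ZZZZ
::::
:ZZZ
3) ::::
ZZZ:
ZZZZ
::::
:ZZZ
4) ::::
ZZZ:
ZZ:Z
:ZZZ
:Z:Z
5) ::::
ZZZ:
ZZ:Z
ZZZZ
Z::Z
6) ZZZ:
Z:Z:
ZZ:Z
ZZZZ
Z::Z
7) ZZ::
ZZ:Z
ZZZZ
ZZZZ
Z::Z
8) Z:ZZ
ZZZZ
ZZZZ
ZZZZ
Z::Z
9) ::ZZ
::ZZ
:ZZZ
ZZZZ
Z::Z
10) ::::
::Z:
:ZZZ
ZZZZ
Z::Z
11) ::::
:ZZ:
Z::Z
Z:ZZ
Z::Z
12) ::::
:ZZ:
ZZ:Z
:Z:Z
ZZ:Z
13) ::::
:ZZ:
:Z:Z
Z::Z
:Z:Z
14) ::::
:ZZ:
ZZ:Z
:Z:Z
ZZ:Z
15) ::::
:ZZ:
ZZ::
:ZZ:
ZZ::
16) ::::
:ZZ:
ZZ::
ZZZ:
::::
17) ZZ::
ZZZ:
ZZ::
ZZZ:
::::
18) Z:ZZ
ZZ::
ZZ::
ZZZ:
::::
19) :Z:Z
Z:::
ZZ::
ZZZ:
::::
20) ZZ:Z
:Z::
:Z::
ZZZ:
::::

8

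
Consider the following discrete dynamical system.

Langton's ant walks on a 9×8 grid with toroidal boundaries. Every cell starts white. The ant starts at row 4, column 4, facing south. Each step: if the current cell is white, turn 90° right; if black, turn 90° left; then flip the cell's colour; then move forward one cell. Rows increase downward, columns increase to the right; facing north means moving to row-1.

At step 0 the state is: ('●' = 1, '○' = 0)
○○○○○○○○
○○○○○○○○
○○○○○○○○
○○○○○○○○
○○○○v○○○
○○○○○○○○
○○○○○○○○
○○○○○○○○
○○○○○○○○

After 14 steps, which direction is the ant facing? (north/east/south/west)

north

t=0: ○○○○○○○○
○○○○○○○○
○○○○○○○○
○○○○○○○○
○○○○v○○○
○○○○○○○○
○○○○○○○○
○○○○○○○○
○○○○○○○○
t=1: ○○○○○○○○
○○○○○○○○
○○○○○○○○
○○○○○○○○
○○○<●○○○
○○○○○○○○
○○○○○○○○
○○○○○○○○
○○○○○○○○
t=2: ○○○○○○○○
○○○○○○○○
○○○○○○○○
○○○^○○○○
○○○●●○○○
○○○○○○○○
○○○○○○○○
○○○○○○○○
○○○○○○○○
t=3: ○○○○○○○○
○○○○○○○○
○○○○○○○○
○○○●>○○○
○○○●●○○○
○○○○○○○○
○○○○○○○○
○○○○○○○○
○○○○○○○○
t=4: ○○○○○○○○
○○○○○○○○
○○○○○○○○
○○○●●○○○
○○○●v○○○
○○○○○○○○
○○○○○○○○
○○○○○○○○
○○○○○○○○
t=5: ○○○○○○○○
○○○○○○○○
○○○○○○○○
○○○●●○○○
○○○●○>○○
○○○○○○○○
○○○○○○○○
○○○○○○○○
○○○○○○○○
t=6: ○○○○○○○○
○○○○○○○○
○○○○○○○○
○○○●●○○○
○○○●○●○○
○○○○○v○○
○○○○○○○○
○○○○○○○○
○○○○○○○○
t=7: ○○○○○○○○
○○○○○○○○
○○○○○○○○
○○○●●○○○
○○○●○●○○
○○○○<●○○
○○○○○○○○
○○○○○○○○
○○○○○○○○
t=8: ○○○○○○○○
○○○○○○○○
○○○○○○○○
○○○●●○○○
○○○●^●○○
○○○○●●○○
○○○○○○○○
○○○○○○○○
○○○○○○○○
t=9: ○○○○○○○○
○○○○○○○○
○○○○○○○○
○○○●●○○○
○○○●●>○○
○○○○●●○○
○○○○○○○○
○○○○○○○○
○○○○○○○○
t=10: ○○○○○○○○
○○○○○○○○
○○○○○○○○
○○○●●^○○
○○○●●○○○
○○○○●●○○
○○○○○○○○
○○○○○○○○
○○○○○○○○
t=11: ○○○○○○○○
○○○○○○○○
○○○○○○○○
○○○●●●>○
○○○●●○○○
○○○○●●○○
○○○○○○○○
○○○○○○○○
○○○○○○○○
t=12: ○○○○○○○○
○○○○○○○○
○○○○○○○○
○○○●●●●○
○○○●●○v○
○○○○●●○○
○○○○○○○○
○○○○○○○○
○○○○○○○○
t=13: ○○○○○○○○
○○○○○○○○
○○○○○○○○
○○○●●●●○
○○○●●<●○
○○○○●●○○
○○○○○○○○
○○○○○○○○
○○○○○○○○
t=14: ○○○○○○○○
○○○○○○○○
○○○○○○○○
○○○●●^●○
○○○●●●●○
○○○○●●○○
○○○○○○○○
○○○○○○○○
○○○○○○○○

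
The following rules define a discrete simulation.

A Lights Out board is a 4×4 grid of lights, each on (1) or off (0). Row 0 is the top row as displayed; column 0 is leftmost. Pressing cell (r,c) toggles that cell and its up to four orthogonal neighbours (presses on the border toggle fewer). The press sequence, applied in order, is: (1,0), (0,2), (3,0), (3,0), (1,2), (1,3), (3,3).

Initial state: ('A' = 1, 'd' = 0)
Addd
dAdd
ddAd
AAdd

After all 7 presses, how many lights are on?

gen 0: Addd
dAdd
ddAd
AAdd
gen 1: dddd
Addd
AdAd
AAdd
gen 2: dAAA
AdAd
AdAd
AAdd
gen 3: dAAA
AdAd
ddAd
dddd
gen 4: dAAA
AdAd
AdAd
AAdd
gen 5: dAdA
AAdA
Addd
AAdd
gen 6: dAdd
AAAd
AddA
AAdd
gen 7: dAdd
AAAd
Addd
AAAA

9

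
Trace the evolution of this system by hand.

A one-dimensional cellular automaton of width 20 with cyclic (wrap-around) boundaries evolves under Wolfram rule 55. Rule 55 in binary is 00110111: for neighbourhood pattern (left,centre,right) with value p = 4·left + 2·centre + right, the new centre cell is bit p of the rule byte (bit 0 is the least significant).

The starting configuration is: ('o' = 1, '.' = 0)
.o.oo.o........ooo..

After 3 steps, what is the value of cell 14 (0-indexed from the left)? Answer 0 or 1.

1

t=0: .o.oo.o........ooo..
t=1: ooo..oooooooooo...oo
t=2: ...oo..........ooo..
t=3: ooo..oooooooooo...oo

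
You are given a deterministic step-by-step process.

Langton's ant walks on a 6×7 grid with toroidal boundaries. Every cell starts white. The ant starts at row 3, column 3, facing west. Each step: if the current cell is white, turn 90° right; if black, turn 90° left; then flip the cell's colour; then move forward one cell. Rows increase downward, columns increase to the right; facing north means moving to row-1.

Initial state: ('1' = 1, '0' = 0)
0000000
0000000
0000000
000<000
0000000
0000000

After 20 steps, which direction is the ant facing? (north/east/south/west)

t=0: 0000000
0000000
0000000
000<000
0000000
0000000
t=1: 0000000
0000000
000^000
0001000
0000000
0000000
t=2: 0000000
0000000
0001>00
0001000
0000000
0000000
t=3: 0000000
0000000
0001100
0001v00
0000000
0000000
t=4: 0000000
0000000
0001100
000<100
0000000
0000000
t=5: 0000000
0000000
0001100
0000100
000v000
0000000
t=6: 0000000
0000000
0001100
0000100
00<1000
0000000
t=7: 0000000
0000000
0001100
00^0100
0011000
0000000
t=8: 0000000
0000000
0001100
001>100
0011000
0000000
t=9: 0000000
0000000
0001100
0011100
001v000
0000000
t=10: 0000000
0000000
0001100
0011100
0010>00
0000000
t=11: 0000000
0000000
0001100
0011100
0010100
0000v00
t=12: 0000000
0000000
0001100
0011100
0010100
000<100
t=13: 0000000
0000000
0001100
0011100
001^100
0001100
t=14: 0000000
0000000
0001100
0011100
0011>00
0001100
t=15: 0000000
0000000
0001100
0011^00
0011000
0001100
t=16: 0000000
0000000
0001100
001<000
0011000
0001100
t=17: 0000000
0000000
0001100
0010000
001v000
0001100
t=18: 0000000
0000000
0001100
0010000
0010>00
0001100
t=19: 0000000
0000000
0001100
0010000
0010100
0001v00
t=20: 0000000
0000000
0001100
0010000
0010100
00010>0

east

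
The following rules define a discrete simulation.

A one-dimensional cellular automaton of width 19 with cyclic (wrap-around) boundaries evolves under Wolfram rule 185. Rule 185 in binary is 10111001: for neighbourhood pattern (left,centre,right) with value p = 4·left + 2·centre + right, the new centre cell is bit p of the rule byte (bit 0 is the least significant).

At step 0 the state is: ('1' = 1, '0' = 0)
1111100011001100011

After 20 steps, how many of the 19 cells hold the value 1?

step 0: 1111100011001100011
step 1: 1111011010101011011
step 2: 1110110101010110111
step 3: 1101101010101101111
step 4: 1011010101011011111
step 5: 0110101010110111111
step 6: 1101010101101111110
step 7: 1010101011011111101
step 8: 0101010110111111011
step 9: 1010101101111110110
step 10: 0101011011111101101
step 11: 1010110111111011010
step 12: 0101101111110110101
step 13: 1011011111101101010
step 14: 0110111111011010101
step 15: 1101111110110101010
step 16: 1011111101101010101
step 17: 0111111011010101011
step 18: 1111110110101010110
step 19: 1111101101010101101
step 20: 1111011010101011011

13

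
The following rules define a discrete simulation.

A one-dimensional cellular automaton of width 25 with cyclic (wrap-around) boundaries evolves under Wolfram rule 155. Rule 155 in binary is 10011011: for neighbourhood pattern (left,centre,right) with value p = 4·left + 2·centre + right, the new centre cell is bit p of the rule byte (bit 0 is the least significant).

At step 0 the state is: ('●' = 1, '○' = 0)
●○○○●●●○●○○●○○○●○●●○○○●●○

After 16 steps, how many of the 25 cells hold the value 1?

t=0: ●○○○●●●○●○○●○○○●○●●○○○●●○
t=1: ○●●●●●○○○●●○●●●○○●○●●●●○○
t=2: ●●●●●○●●●●○○●●○●●○○●●●○●●
t=3: ●●●●○○●●●○●●●○○●○●●●●○○●●
t=4: ●●●○●●●●○○●●○●●○○●●●○●●●●
t=5: ●●○○●●●○●●●○○●○●●●●○○●●●●
t=6: ●○●●●●○○●●○●●○○●●●○●●●●●●
t=7: ○○●●●○●●●○○●○●●●●○○●●●●●●
t=8: ●●●●○○●●○●●○○●●●○●●●●●●●○
t=9: ●●●○●●●○○●○●●●●○○●●●●●●○○
t=10: ●●○○●●○●●○○●●●○●●●●●●●○●●
t=11: ●○●●●○○●○●●●●○○●●●●●●○○●●
t=12: ○○●●○●●○○●●●○●●●●●●●○●●●●
t=13: ●●●○○●○●●●●○○●●●●●●○○●●●○
t=14: ●●○●●○○●●●○●●●●●●●○●●●●○○
t=15: ●○○●○●●●●○○●●●●●●○○●●●○●●
t=16: ○●●○○●●●○●●●●●●●○●●●●○○●●

18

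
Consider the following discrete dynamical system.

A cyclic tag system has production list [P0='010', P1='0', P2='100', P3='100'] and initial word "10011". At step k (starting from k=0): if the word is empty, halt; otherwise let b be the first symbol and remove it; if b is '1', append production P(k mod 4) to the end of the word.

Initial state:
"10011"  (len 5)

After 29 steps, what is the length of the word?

7

t=0: "10011"  (len 5)
t=1: "0011010"  (len 7)
t=2: "011010"  (len 6)
t=3: "11010"  (len 5)
t=4: "1010100"  (len 7)
t=5: "010100010"  (len 9)
t=6: "10100010"  (len 8)
t=7: "0100010100"  (len 10)
t=8: "100010100"  (len 9)
t=9: "00010100010"  (len 11)
t=10: "0010100010"  (len 10)
t=11: "010100010"  (len 9)
t=12: "10100010"  (len 8)
t=13: "0100010010"  (len 10)
t=14: "100010010"  (len 9)
t=15: "00010010100"  (len 11)
t=16: "0010010100"  (len 10)
t=17: "010010100"  (len 9)
t=18: "10010100"  (len 8)
t=19: "0010100100"  (len 10)
t=20: "010100100"  (len 9)
t=21: "10100100"  (len 8)
t=22: "01001000"  (len 8)
t=23: "1001000"  (len 7)
t=24: "001000100"  (len 9)
t=25: "01000100"  (len 8)
t=26: "1000100"  (len 7)
t=27: "000100100"  (len 9)
t=28: "00100100"  (len 8)
t=29: "0100100"  (len 7)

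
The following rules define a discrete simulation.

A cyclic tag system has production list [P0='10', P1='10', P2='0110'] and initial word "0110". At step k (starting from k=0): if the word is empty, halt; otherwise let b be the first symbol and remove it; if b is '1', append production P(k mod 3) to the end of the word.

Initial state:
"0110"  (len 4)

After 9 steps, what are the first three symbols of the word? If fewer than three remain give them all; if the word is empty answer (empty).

010

gen 0: "0110"  (len 4)
gen 1: "110"  (len 3)
gen 2: "1010"  (len 4)
gen 3: "0100110"  (len 7)
gen 4: "100110"  (len 6)
gen 5: "0011010"  (len 7)
gen 6: "011010"  (len 6)
gen 7: "11010"  (len 5)
gen 8: "101010"  (len 6)
gen 9: "010100110"  (len 9)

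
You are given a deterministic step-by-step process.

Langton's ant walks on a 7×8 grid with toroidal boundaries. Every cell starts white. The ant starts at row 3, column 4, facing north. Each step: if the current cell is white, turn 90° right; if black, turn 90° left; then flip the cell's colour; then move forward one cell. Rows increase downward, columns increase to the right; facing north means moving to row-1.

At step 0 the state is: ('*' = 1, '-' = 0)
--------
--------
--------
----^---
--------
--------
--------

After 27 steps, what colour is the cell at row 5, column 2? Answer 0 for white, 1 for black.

[0] --------
--------
--------
----^---
--------
--------
--------
[1] --------
--------
--------
----*>--
--------
--------
--------
[2] --------
--------
--------
----**--
-----v--
--------
--------
[3] --------
--------
--------
----**--
----<*--
--------
--------
[4] --------
--------
--------
----^*--
----**--
--------
--------
[5] --------
--------
--------
---<-*--
----**--
--------
--------
[6] --------
--------
---^----
---*-*--
----**--
--------
--------
[7] --------
--------
---*>---
---*-*--
----**--
--------
--------
[8] --------
--------
---**---
---*v*--
----**--
--------
--------
[9] --------
--------
---**---
---<**--
----**--
--------
--------
[10] --------
--------
---**---
----**--
---v**--
--------
--------
[11] --------
--------
---**---
----**--
--<***--
--------
--------
[12] --------
--------
---**---
--^-**--
--****--
--------
--------
[13] --------
--------
---**---
--*>**--
--****--
--------
--------
[14] --------
--------
---**---
--****--
--*v**--
--------
--------
[15] --------
--------
---**---
--****--
--*->*--
--------
--------
[16] --------
--------
---**---
--**^*--
--*--*--
--------
--------
[17] --------
--------
---**---
--*<-*--
--*--*--
--------
--------
[18] --------
--------
---**---
--*--*--
--*v-*--
--------
--------
[19] --------
--------
---**---
--*--*--
--<*-*--
--------
--------
[20] --------
--------
---**---
--*--*--
---*-*--
--v-----
--------
[21] --------
--------
---**---
--*--*--
---*-*--
-<*-----
--------
[22] --------
--------
---**---
--*--*--
-^-*-*--
-**-----
--------
[23] --------
--------
---**---
--*--*--
-*>*-*--
-**-----
--------
[24] --------
--------
---**---
--*--*--
-***-*--
-*v-----
--------
[25] --------
--------
---**---
--*--*--
-***-*--
-*->----
--------
[26] --------
--------
---**---
--*--*--
-***-*--
-*-*----
---v----
[27] --------
--------
---**---
--*--*--
-***-*--
-*-*----
--<*----

0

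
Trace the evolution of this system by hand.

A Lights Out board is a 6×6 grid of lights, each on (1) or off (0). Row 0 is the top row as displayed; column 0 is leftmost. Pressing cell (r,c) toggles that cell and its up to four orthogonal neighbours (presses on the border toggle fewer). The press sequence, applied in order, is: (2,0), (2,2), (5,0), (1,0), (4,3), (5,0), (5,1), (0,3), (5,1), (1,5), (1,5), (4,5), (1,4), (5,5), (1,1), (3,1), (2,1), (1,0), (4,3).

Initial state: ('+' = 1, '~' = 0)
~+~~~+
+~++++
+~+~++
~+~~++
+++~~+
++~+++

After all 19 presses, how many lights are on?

step 0: ~+~~~+
+~++++
+~+~++
~+~~++
+++~~+
++~+++
step 1: ~+~~~+
~~++++
~++~++
++~~++
+++~~+
++~+++
step 2: ~+~~~+
~~~+++
~~~+++
+++~++
+++~~+
++~+++
step 3: ~+~~~+
~~~+++
~~~+++
+++~++
~++~~+
~~~+++
step 4: ++~~~+
++~+++
+~~+++
+++~++
~++~~+
~~~+++
step 5: ++~~~+
++~+++
+~~+++
++++++
~+~+++
~~~~++
step 6: ++~~~+
++~+++
+~~+++
++++++
++~+++
++~~++
step 7: ++~~~+
++~+++
+~~+++
++++++
+~~+++
~~+~++
step 8: ++++++
++~~++
+~~+++
++++++
+~~+++
~~+~++
step 9: ++++++
++~~++
+~~+++
++++++
++~+++
++~~++
step 10: +++++~
++~~~~
+~~++~
++++++
++~+++
++~~++
step 11: ++++++
++~~++
+~~+++
++++++
++~+++
++~~++
step 12: ++++++
++~~++
+~~+++
+++++~
++~+~~
++~~+~
step 13: ++++~+
++~+~~
+~~+~+
+++++~
++~+~~
++~~+~
step 14: ++++~+
++~+~~
+~~+~+
+++++~
++~+~+
++~~~+
step 15: +~++~+
~~++~~
++~+~+
+++++~
++~+~+
++~~~+
step 16: +~++~+
~~++~~
+~~+~+
~~~++~
+~~+~+
++~~~+
step 17: +~++~+
~+++~~
~+++~+
~+~++~
+~~+~+
++~~~+
step 18: ~~++~+
+~++~~
++++~+
~+~++~
+~~+~+
++~~~+
step 19: ~~++~+
+~++~~
++++~+
~+~~+~
+~+~++
++~+~+

21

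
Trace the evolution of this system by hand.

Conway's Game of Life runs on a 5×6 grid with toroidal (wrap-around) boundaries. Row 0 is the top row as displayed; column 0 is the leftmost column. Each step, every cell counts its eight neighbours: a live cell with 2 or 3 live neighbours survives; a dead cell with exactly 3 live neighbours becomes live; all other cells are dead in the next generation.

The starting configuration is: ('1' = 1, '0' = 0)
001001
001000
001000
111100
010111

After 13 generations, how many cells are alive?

8

0) 001001
001000
001000
111100
010111
1) 111001
011100
000000
100001
000001
2) 000111
000100
111000
100001
000010
3) 000101
110101
111001
100001
100100
4) 010101
000100
001000
001010
100000
5) 101010
000110
001000
010100
111111
6) 100000
011011
001010
000001
000000
7) 110001
111011
111010
000000
000000
8) 001010
000010
001010
010000
100000
9) 000101
000011
000100
010000
010000
10) 100001
000101
000010
001000
101000
11) 110011
100001
000110
010100
100001
12) 010010
010100
101111
101101
001000
13) 010100
010000
000000
100000
101011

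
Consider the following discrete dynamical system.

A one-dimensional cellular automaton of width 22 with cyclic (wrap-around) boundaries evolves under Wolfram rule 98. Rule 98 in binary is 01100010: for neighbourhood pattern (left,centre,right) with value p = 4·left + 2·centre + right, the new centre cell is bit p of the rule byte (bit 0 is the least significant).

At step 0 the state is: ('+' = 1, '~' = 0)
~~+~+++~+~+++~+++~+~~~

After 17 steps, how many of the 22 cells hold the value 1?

0) ~~+~+++~+~+++~+++~+~~~
1) ~+~+~~++~+~~++~~++~~~~
2) +~+~~+~++~~+~+~+~+~~~~
3) ~+~~+~+~+~+~+~+~+~~~~+
4) +~~+~+~+~+~+~+~+~~~~+~
5) ~~+~+~+~+~+~+~+~~~~+~+
6) ~+~+~+~+~+~+~+~~~~+~+~
7) +~+~+~+~+~+~+~~~~+~+~~
8) ~+~+~+~+~+~+~~~~+~+~~+
9) +~+~+~+~+~+~~~~+~+~~+~
10) ~+~+~+~+~+~~~~+~+~~+~+
11) +~+~+~+~+~~~~+~+~~+~+~
12) ~+~+~+~+~~~~+~+~~+~+~+
13) +~+~+~+~~~~+~+~~+~+~+~
14) ~+~+~+~~~~+~+~~+~+~+~+
15) +~+~+~~~~+~+~~+~+~+~+~
16) ~+~+~~~~+~+~~+~+~+~+~+
17) +~+~~~~+~+~~+~+~+~+~+~

9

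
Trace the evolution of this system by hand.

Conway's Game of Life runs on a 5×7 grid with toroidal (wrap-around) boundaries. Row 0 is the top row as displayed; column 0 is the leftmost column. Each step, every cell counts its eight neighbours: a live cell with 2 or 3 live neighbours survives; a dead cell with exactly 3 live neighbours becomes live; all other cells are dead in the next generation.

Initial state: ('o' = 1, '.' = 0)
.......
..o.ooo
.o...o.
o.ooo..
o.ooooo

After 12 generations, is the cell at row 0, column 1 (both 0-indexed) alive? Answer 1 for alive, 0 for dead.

0

k=0  .......
..o.ooo
.o...o.
o.ooo..
o.ooooo
k=1  ooo....
....ooo
oo.....
o......
o.o..oo
k=2  ..ooo..
..o..oo
oo...o.
.......
..o....
k=3  .oo.oo.
o.o..oo
oo...o.
.o.....
..o....
k=4  o.o.oo.
..oo...
..o..o.
ooo....
..oo...
k=5  ....o..
..o..oo
.......
.......
o...o.o
k=6  o..oo..
.....o.
.......
.......
.....o.
k=7  ....ooo
....o..
.......
.......
....o..
k=8  ...oo..
....o..
.......
.......
....o..
k=9  ...ooo.
...oo..
.......
.......
...oo..
k=10  ..o..o.
...o.o.
.......
.......
...o.o.
k=11  ..oo.oo
....o..
.......
.......
....o..
k=12  ...o.o.
...ooo.
.......
.......
...ooo.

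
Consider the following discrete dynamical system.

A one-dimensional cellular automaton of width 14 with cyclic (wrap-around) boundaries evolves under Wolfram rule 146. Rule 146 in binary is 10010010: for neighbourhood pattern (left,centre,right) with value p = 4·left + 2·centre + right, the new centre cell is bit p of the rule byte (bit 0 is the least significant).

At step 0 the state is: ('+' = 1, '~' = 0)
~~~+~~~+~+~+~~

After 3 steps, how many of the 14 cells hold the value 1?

4

t=0: ~~~+~~~+~+~+~~
t=1: ~~+~+~+~~~~~+~
t=2: ~+~~~~~+~~~+~+
t=3: ~~+~~~+~+~+~~~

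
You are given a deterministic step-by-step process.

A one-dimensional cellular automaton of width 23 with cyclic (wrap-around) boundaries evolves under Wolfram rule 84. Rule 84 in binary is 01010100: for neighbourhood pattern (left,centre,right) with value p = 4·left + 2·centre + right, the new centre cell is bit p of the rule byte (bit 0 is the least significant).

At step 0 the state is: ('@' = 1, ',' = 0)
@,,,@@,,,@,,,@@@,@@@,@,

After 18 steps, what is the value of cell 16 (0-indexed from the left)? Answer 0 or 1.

[0] @,,,@@,,,@,,,@@@,@@@,@,
[1] @@,,,@@,,@@,,,,@,,,@,@,
[2] ,@@,,,@@,,@@,,,@@,,@,@,
[3] ,,@@,,,@@,,@@,,,@@,@,@@
[4] @,,@@,,,@@,,@@,,,@,@,,@
[5] @@,,@@,,,@@,,@@,,@,@@,,
[6] ,@@,,@@,,,@@,,@@,@,,@@,
[7] ,,@@,,@@,,,@@,,@,@@,,@@
[8] @,,@@,,@@,,,@@,@,,@@,,@
[9] @@,,@@,,@@,,,@,@@,,@@,,
[10] ,@@,,@@,,@@,,@,,@@,,@@,
[11] ,,@@,,@@,,@@,@@,,@@,,@@
[12] @,,@@,,@@,,@,,@@,,@@,,@
[13] @@,,@@,,@@,@@,,@@,,@@,,
[14] ,@@,,@@,,@,,@@,,@@,,@@,
[15] ,,@@,,@@,@@,,@@,,@@,,@@
[16] @,,@@,,@,,@@,,@@,,@@,,@
[17] @@,,@@,@@,,@@,,@@,,@@,,
[18] ,@@,,@,,@@,,@@,,@@,,@@,

1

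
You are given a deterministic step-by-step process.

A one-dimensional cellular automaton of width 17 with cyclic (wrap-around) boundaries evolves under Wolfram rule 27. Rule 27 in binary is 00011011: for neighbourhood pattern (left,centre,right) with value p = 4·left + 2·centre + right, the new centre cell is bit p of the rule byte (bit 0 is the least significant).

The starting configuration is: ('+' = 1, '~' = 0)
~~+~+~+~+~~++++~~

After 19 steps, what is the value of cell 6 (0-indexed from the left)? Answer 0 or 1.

k=0  ~~+~+~+~+~~++++~~
k=1  ++~~~~~~~+++~~~++
k=2  ~~++++++++~~++++~
k=3  +++~~~~~~~+++~~~+
k=4  ~~~++++++++~~++++
k=5  ++++~~~~~~~+++~~~
k=6  +~~~++++++++~~+++
k=7  ~++++~~~~~~~+++~~
k=8  ++~~~++++++++~~++
k=9  ~~++++~~~~~~~+++~
k=10  +++~~~++++++++~~+
k=11  ~~~++++~~~~~~~+++
k=12  ++++~~~++++++++~~
k=13  +~~~++++~~~~~~~++
k=14  ~++++~~~++++++++~
k=15  ++~~~++++~~~~~~~+
k=16  ~~++++~~~++++++++
k=17  +++~~~++++~~~~~~~
k=18  +~~++++~~~+++++++
k=19  ~+++~~~++++~~~~~~

0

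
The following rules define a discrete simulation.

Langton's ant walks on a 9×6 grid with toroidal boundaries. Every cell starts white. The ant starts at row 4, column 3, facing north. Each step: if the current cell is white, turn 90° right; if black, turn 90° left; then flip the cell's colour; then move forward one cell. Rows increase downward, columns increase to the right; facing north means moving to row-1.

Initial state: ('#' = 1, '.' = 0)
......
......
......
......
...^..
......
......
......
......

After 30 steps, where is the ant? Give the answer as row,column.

5,2

gen 0: ......
......
......
......
...^..
......
......
......
......
gen 1: ......
......
......
......
...#>.
......
......
......
......
gen 2: ......
......
......
......
...##.
....v.
......
......
......
gen 3: ......
......
......
......
...##.
...<#.
......
......
......
gen 4: ......
......
......
......
...^#.
...##.
......
......
......
gen 5: ......
......
......
......
..<.#.
...##.
......
......
......
gen 6: ......
......
......
..^...
..#.#.
...##.
......
......
......
gen 7: ......
......
......
..#>..
..#.#.
...##.
......
......
......
gen 8: ......
......
......
..##..
..#v#.
...##.
......
......
......
gen 9: ......
......
......
..##..
..<##.
...##.
......
......
......
gen 10: ......
......
......
..##..
...##.
..v##.
......
......
......
gen 11: ......
......
......
..##..
...##.
.<###.
......
......
......
gen 12: ......
......
......
..##..
.^.##.
.####.
......
......
......
gen 13: ......
......
......
..##..
.#>##.
.####.
......
......
......
gen 14: ......
......
......
..##..
.####.
.#v##.
......
......
......
gen 15: ......
......
......
..##..
.####.
.#.>#.
......
......
......
gen 16: ......
......
......
..##..
.##^#.
.#..#.
......
......
......
gen 17: ......
......
......
..##..
.#<.#.
.#..#.
......
......
......
gen 18: ......
......
......
..##..
.#..#.
.#v.#.
......
......
......
gen 19: ......
......
......
..##..
.#..#.
.<#.#.
......
......
......
gen 20: ......
......
......
..##..
.#..#.
..#.#.
.v....
......
......
gen 21: ......
......
......
..##..
.#..#.
..#.#.
<#....
......
......
gen 22: ......
......
......
..##..
.#..#.
^.#.#.
##....
......
......
gen 23: ......
......
......
..##..
.#..#.
#>#.#.
##....
......
......
gen 24: ......
......
......
..##..
.#..#.
###.#.
#v....
......
......
gen 25: ......
......
......
..##..
.#..#.
###.#.
#.>...
......
......
gen 26: ......
......
......
..##..
.#..#.
###.#.
#.#...
..v...
......
gen 27: ......
......
......
..##..
.#..#.
###.#.
#.#...
.<#...
......
gen 28: ......
......
......
..##..
.#..#.
###.#.
#^#...
.##...
......
gen 29: ......
......
......
..##..
.#..#.
###.#.
##>...
.##...
......
gen 30: ......
......
......
..##..
.#..#.
##^.#.
##....
.##...
......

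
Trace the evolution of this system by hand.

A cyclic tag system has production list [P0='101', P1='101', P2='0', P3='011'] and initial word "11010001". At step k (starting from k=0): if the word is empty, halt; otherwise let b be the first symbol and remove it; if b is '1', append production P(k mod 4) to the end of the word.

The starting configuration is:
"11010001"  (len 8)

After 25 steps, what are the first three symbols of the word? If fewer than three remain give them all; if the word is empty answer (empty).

[0] "11010001"  (len 8)
[1] "1010001101"  (len 10)
[2] "010001101101"  (len 12)
[3] "10001101101"  (len 11)
[4] "0001101101011"  (len 13)
[5] "001101101011"  (len 12)
[6] "01101101011"  (len 11)
[7] "1101101011"  (len 10)
[8] "101101011011"  (len 12)
[9] "01101011011101"  (len 14)
[10] "1101011011101"  (len 13)
[11] "1010110111010"  (len 13)
[12] "010110111010011"  (len 15)
[13] "10110111010011"  (len 14)
[14] "0110111010011101"  (len 16)
[15] "110111010011101"  (len 15)
[16] "10111010011101011"  (len 17)
[17] "0111010011101011101"  (len 19)
[18] "111010011101011101"  (len 18)
[19] "110100111010111010"  (len 18)
[20] "10100111010111010011"  (len 20)
[21] "0100111010111010011101"  (len 22)
[22] "100111010111010011101"  (len 21)
[23] "001110101110100111010"  (len 21)
[24] "01110101110100111010"  (len 20)
[25] "1110101110100111010"  (len 19)

111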